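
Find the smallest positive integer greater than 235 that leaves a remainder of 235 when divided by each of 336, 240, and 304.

N − 235 must be a common multiple of 336, 240, and 304.
336 = 2^4 × 3 × 7
240 = 2^4 × 3 × 5
304 = 2^4 × 19
LCM(336, 240, 304) = 2^4 × 3 × 5 × 7 × 19 = 31920.
Smallest N > 235 is LCM + 235 = 31920 + 235 = 32155.

32155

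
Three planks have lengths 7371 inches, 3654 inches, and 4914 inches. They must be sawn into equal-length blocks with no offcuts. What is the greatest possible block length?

This is the greatest common divisor of 7371, 3654, and 4914.
7371 = 3^4 × 7 × 13
3654 = 2 × 3^2 × 7 × 29
4914 = 2 × 3^3 × 7 × 13
gcd(7371, 3654, 4914) = 3^2 × 7 = 63.

63 inches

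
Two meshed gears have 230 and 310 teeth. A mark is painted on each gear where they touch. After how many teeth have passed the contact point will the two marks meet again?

7130 teeth

We need the least common multiple of the intervals.
230 = 2 × 5 × 23
310 = 2 × 5 × 31
LCM(230, 310) = 2 × 5 × 23 × 31 = 7130.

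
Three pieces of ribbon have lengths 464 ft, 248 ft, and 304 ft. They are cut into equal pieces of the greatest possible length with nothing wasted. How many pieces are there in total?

Piece length = gcd(464, 248, 304).
464 = 2^4 × 29
248 = 2^3 × 31
304 = 2^4 × 19
gcd(464, 248, 304) = 2^3 = 8.
Total pieces = 464/8 + 248/8 + 304/8 = 58 + 31 + 38 = 127.

127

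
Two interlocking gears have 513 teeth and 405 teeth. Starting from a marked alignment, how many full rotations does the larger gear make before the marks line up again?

15 rotations

The first common completion time is the LCM of the periods.
513 = 3^3 × 19
405 = 3^4 × 5
LCM(513, 405) = 3^4 × 5 × 19 = 7695.
Rotations for period 513: 7695 / 513 = 15.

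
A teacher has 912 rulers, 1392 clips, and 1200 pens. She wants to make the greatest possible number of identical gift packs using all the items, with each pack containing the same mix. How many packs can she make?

The pack count must divide each quantity, so the greatest is gcd(912, 1392, 1200).
912 = 2^4 × 3 × 19
1392 = 2^4 × 3 × 29
1200 = 2^4 × 3 × 5^2
gcd(912, 1392, 1200) = 2^4 × 3 = 48.

48 packs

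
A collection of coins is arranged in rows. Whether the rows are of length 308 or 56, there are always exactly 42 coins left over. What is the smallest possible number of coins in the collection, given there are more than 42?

N − 42 must be a common multiple of 308 and 56.
308 = 2^2 × 7 × 11
56 = 2^3 × 7
LCM(308, 56) = 2^3 × 7 × 11 = 616.
Smallest N > 42 is LCM + 42 = 616 + 42 = 658.

658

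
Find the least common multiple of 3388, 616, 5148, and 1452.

792792

3388 = 2^2 × 7 × 11^2
616 = 2^3 × 7 × 11
5148 = 2^2 × 3^2 × 11 × 13
1452 = 2^2 × 3 × 11^2
LCM(3388, 616, 5148, 1452) = 2^3 × 3^2 × 7 × 11^2 × 13 = 792792.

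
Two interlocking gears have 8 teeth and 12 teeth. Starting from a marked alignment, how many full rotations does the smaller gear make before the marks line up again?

3 rotations

All finish a whole number of cycles simultaneously at t = LCM of the periods.
8 = 2^3
12 = 2^2 × 3
LCM(8, 12) = 2^3 × 3 = 24.
Rotations for period 8: 24 / 8 = 3.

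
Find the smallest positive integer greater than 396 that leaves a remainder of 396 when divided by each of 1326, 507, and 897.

396870

N − 396 must be a common multiple of 1326, 507, and 897.
1326 = 2 × 3 × 13 × 17
507 = 3 × 13^2
897 = 3 × 13 × 23
LCM(1326, 507, 897) = 2 × 3 × 13^2 × 17 × 23 = 396474.
Smallest N > 396 is LCM + 396 = 396474 + 396 = 396870.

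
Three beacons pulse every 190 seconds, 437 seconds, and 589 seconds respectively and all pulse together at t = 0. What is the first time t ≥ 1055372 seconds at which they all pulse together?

Joint pulses occur at multiples of LCM(190, 437, 589).
190 = 2 × 5 × 19
437 = 19 × 23
589 = 19 × 31
LCM(190, 437, 589) = 2 × 5 × 19 × 23 × 31 = 135470.
Smallest multiple of 135470 that is ≥ 1055372: ⌈1055372/135470⌉ × 135470 = 8 × 135470 = 1083760.

1083760 seconds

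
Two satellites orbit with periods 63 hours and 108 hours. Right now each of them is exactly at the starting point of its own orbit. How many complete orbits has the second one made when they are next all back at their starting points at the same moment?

7 orbits

All finish a whole number of cycles simultaneously at t = LCM of the periods.
63 = 3^2 × 7
108 = 2^2 × 3^3
LCM(63, 108) = 2^2 × 3^3 × 7 = 756.
Orbits for period 108: 756 / 108 = 7.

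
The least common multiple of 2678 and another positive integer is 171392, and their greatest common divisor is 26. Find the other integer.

1664

gcd × lcm = product of the two integers, so the other integer is (26 × 171392) / 2678 = 1664.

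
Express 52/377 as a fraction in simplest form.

4/29

52 = 2^2 × 13
377 = 13 × 29
gcd(52, 377) = 13.
Divide numerator and denominator by 13: 52/377 = 4/29.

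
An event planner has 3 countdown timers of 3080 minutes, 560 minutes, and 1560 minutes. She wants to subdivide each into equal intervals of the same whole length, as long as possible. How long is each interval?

The interval must divide each timer length; the longest such is the gcd.
3080 = 2^3 × 5 × 7 × 11
560 = 2^4 × 5 × 7
1560 = 2^3 × 3 × 5 × 13
gcd(3080, 560, 1560) = 2^3 × 5 = 40.

40 minutes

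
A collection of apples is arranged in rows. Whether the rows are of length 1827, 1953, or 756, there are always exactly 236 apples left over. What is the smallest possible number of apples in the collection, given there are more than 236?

679880

N − 236 must be a common multiple of 1827, 1953, and 756.
1827 = 3^2 × 7 × 29
1953 = 3^2 × 7 × 31
756 = 2^2 × 3^3 × 7
LCM(1827, 1953, 756) = 2^2 × 3^3 × 7 × 29 × 31 = 679644.
Smallest N > 236 is LCM + 236 = 679644 + 236 = 679880.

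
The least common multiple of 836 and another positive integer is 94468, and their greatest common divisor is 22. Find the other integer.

2486

gcd × lcm = product of the two integers, so the other integer is (22 × 94468) / 836 = 2486.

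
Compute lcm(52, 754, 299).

52 = 2^2 × 13
754 = 2 × 13 × 29
299 = 13 × 23
LCM(52, 754, 299) = 2^2 × 13 × 23 × 29 = 34684.

34684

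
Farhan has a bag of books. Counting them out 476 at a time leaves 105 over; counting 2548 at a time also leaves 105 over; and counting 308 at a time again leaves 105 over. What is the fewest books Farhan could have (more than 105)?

N − 105 must be a common multiple of 476, 2548, and 308.
476 = 2^2 × 7 × 17
2548 = 2^2 × 7^2 × 13
308 = 2^2 × 7 × 11
LCM(476, 2548, 308) = 2^2 × 7^2 × 11 × 13 × 17 = 476476.
Smallest N > 105 is LCM + 105 = 476476 + 105 = 476581.

476581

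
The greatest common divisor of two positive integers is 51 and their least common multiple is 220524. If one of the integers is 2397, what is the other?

4692

For two integers, gcd × lcm = product, so the other is (51 × 220524) / 2397 = 11246724 / 2397 = 4692.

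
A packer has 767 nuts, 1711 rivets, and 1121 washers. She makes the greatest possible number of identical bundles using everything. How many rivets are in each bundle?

Number of bundles = gcd(767, 1711, 1121).
767 = 13 × 59
1711 = 29 × 59
1121 = 19 × 59
gcd(767, 1711, 1121) = 59.
rivets per bundle = 1711 / 59 = 29.

29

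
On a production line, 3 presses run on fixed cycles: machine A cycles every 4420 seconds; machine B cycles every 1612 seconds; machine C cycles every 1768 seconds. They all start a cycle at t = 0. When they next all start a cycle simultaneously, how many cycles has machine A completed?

62 cycles

They are all back at their starting positions together after one LCM of the periods.
4420 = 2^2 × 5 × 13 × 17
1612 = 2^2 × 13 × 31
1768 = 2^3 × 13 × 17
LCM(4420, 1612, 1768) = 2^3 × 5 × 13 × 17 × 31 = 274040.
Cycles for period 4420: 274040 / 4420 = 62.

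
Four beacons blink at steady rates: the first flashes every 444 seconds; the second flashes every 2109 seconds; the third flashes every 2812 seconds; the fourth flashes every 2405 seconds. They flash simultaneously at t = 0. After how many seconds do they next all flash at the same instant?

The first simultaneous occurrence is after LCM of the individual periods.
444 = 2^2 × 3 × 37
2109 = 3 × 19 × 37
2812 = 2^2 × 19 × 37
2405 = 5 × 13 × 37
LCM(444, 2109, 2812, 2405) = 2^2 × 3 × 5 × 13 × 19 × 37 = 548340.

548340 seconds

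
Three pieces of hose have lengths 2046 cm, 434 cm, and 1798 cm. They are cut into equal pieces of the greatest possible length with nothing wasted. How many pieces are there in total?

Piece length = gcd(2046, 434, 1798).
2046 = 2 × 3 × 11 × 31
434 = 2 × 7 × 31
1798 = 2 × 29 × 31
gcd(2046, 434, 1798) = 2 × 31 = 62.
Total pieces = 2046/62 + 434/62 + 1798/62 = 33 + 7 + 29 = 69.

69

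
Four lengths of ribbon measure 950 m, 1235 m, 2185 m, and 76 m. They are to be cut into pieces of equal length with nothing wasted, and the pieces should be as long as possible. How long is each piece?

19 m

Each piece length must divide every original length, so the longest possible is gcd(950, 1235, 2185, 76).
950 = 2 × 5^2 × 19
1235 = 5 × 13 × 19
2185 = 5 × 19 × 23
76 = 2^2 × 19
gcd(950, 1235, 2185, 76) = 19.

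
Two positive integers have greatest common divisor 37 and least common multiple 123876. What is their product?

4583412

For any two positive integers, gcd × lcm = product = 37 × 123876 = 4583412.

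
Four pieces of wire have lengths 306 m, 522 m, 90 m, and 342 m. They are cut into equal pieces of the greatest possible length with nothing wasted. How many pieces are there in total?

Piece length = gcd(306, 522, 90, 342).
306 = 2 × 3^2 × 17
522 = 2 × 3^2 × 29
90 = 2 × 3^2 × 5
342 = 2 × 3^2 × 19
gcd(306, 522, 90, 342) = 2 × 3^2 = 18.
Total pieces = 306/18 + 522/18 + 90/18 + 342/18 = 17 + 29 + 5 + 19 = 70.

70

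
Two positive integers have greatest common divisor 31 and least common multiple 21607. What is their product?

669817

For any two positive integers, gcd × lcm = product = 31 × 21607 = 669817.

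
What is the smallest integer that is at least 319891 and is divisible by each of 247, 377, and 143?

393965

The integer must be a common multiple of 247, 377, and 143, so a multiple of their LCM.
247 = 13 × 19
377 = 13 × 29
143 = 11 × 13
LCM(247, 377, 143) = 11 × 13 × 19 × 29 = 78793.
Smallest multiple of 78793 that is ≥ 319891: ⌈319891/78793⌉ × 78793 = 5 × 78793 = 393965.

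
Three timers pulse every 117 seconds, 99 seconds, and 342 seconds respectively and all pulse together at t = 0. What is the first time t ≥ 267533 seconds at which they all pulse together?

Joint pulses occur at multiples of LCM(117, 99, 342).
117 = 3^2 × 13
99 = 3^2 × 11
342 = 2 × 3^2 × 19
LCM(117, 99, 342) = 2 × 3^2 × 11 × 13 × 19 = 48906.
Smallest multiple of 48906 that is ≥ 267533: ⌈267533/48906⌉ × 48906 = 6 × 48906 = 293436.

293436 seconds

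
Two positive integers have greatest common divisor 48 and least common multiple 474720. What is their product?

22786560

For any two positive integers, gcd × lcm = product = 48 × 474720 = 22786560.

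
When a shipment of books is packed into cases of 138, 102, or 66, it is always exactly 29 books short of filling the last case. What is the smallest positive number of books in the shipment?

Being 29 short of a full case of size k means N ≡ −29 (mod k), i.e. N + 29 is a multiple of each size.
138 = 2 × 3 × 23
102 = 2 × 3 × 17
66 = 2 × 3 × 11
LCM(138, 102, 66) = 2 × 3 × 11 × 17 × 23 = 25806.
Smallest positive N is 25806 − 29 = 25777.

25777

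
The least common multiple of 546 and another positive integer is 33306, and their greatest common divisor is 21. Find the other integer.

1281

gcd × lcm = product of the two integers, so the other integer is (21 × 33306) / 546 = 1281.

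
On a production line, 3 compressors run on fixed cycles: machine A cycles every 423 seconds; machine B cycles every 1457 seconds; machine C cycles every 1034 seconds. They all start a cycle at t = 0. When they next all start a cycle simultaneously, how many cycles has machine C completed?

All finish a whole number of cycles simultaneously at t = LCM of the periods.
423 = 3^2 × 47
1457 = 31 × 47
1034 = 2 × 11 × 47
LCM(423, 1457, 1034) = 2 × 3^2 × 11 × 31 × 47 = 288486.
Cycles for period 1034: 288486 / 1034 = 279.

279 cycles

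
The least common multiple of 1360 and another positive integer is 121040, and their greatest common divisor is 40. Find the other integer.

gcd × lcm = product of the two integers, so the other integer is (40 × 121040) / 1360 = 3560.

3560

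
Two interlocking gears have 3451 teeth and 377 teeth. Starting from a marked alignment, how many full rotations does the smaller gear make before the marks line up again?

They are all back at their starting positions together after one LCM of the periods.
3451 = 7 × 17 × 29
377 = 13 × 29
LCM(3451, 377) = 7 × 13 × 17 × 29 = 44863.
Rotations for period 377: 44863 / 377 = 119.

119 rotations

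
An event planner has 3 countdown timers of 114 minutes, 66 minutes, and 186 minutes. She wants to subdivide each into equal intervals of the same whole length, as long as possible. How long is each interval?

The interval must divide each timer length; the longest such is the gcd.
114 = 2 × 3 × 19
66 = 2 × 3 × 11
186 = 2 × 3 × 31
gcd(114, 66, 186) = 2 × 3 = 6.

6 minutes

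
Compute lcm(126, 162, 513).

126 = 2 × 3^2 × 7
162 = 2 × 3^4
513 = 3^3 × 19
LCM(126, 162, 513) = 2 × 3^4 × 7 × 19 = 21546.

21546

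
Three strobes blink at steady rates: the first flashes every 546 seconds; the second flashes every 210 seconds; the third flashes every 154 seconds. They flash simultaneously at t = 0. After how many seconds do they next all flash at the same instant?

They coincide at every common multiple of the periods; the first is the LCM.
546 = 2 × 3 × 7 × 13
210 = 2 × 3 × 5 × 7
154 = 2 × 7 × 11
LCM(546, 210, 154) = 2 × 3 × 5 × 7 × 11 × 13 = 30030.

30030 seconds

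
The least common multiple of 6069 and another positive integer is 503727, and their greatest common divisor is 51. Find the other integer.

gcd × lcm = product of the two integers, so the other integer is (51 × 503727) / 6069 = 4233.

4233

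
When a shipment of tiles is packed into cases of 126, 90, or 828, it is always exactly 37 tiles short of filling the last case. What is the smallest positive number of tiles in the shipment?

28943

Being 37 short of a full case of size k means N ≡ −37 (mod k), i.e. N + 37 is a multiple of each size.
126 = 2 × 3^2 × 7
90 = 2 × 3^2 × 5
828 = 2^2 × 3^2 × 23
LCM(126, 90, 828) = 2^2 × 3^2 × 5 × 7 × 23 = 28980.
Smallest positive N is 28980 − 37 = 28943.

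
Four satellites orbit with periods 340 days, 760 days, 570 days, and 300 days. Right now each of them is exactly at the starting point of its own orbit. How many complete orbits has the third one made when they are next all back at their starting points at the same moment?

340 orbits

The first common completion time is the LCM of the periods.
340 = 2^2 × 5 × 17
760 = 2^3 × 5 × 19
570 = 2 × 3 × 5 × 19
300 = 2^2 × 3 × 5^2
LCM(340, 760, 570, 300) = 2^3 × 3 × 5^2 × 17 × 19 = 193800.
Orbits for period 570: 193800 / 570 = 340.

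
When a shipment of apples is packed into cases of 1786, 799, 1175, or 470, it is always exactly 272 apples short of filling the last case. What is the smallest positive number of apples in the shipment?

758778

Being 272 short of a full case of size k means N ≡ −272 (mod k), i.e. N + 272 is a multiple of each size.
1786 = 2 × 19 × 47
799 = 17 × 47
1175 = 5^2 × 47
470 = 2 × 5 × 47
LCM(1786, 799, 1175, 470) = 2 × 5^2 × 17 × 19 × 47 = 759050.
Smallest positive N is 759050 − 272 = 758778.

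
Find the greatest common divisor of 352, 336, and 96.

352 = 2^5 × 11
336 = 2^4 × 3 × 7
96 = 2^5 × 3
gcd(352, 336, 96) = 2^4 = 16.

16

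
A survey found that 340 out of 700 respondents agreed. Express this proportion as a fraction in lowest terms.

340 = 2^2 × 5 × 17
700 = 2^2 × 5^2 × 7
gcd(340, 700) = 2^2 × 5 = 20.
Divide numerator and denominator by 20: 340/700 = 17/35.

17/35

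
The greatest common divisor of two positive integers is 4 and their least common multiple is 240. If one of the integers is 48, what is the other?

20

For two integers, gcd × lcm = product, so the other is (4 × 240) / 48 = 960 / 48 = 20.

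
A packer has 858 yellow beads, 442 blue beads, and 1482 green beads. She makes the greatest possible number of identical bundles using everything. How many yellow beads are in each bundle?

Number of bundles = gcd(858, 442, 1482).
858 = 2 × 3 × 11 × 13
442 = 2 × 13 × 17
1482 = 2 × 3 × 13 × 19
gcd(858, 442, 1482) = 2 × 13 = 26.
yellow beads per bundle = 858 / 26 = 33.

33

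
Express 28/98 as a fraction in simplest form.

28 = 2^2 × 7
98 = 2 × 7^2
gcd(28, 98) = 2 × 7 = 14.
Divide numerator and denominator by 14: 28/98 = 2/7.

2/7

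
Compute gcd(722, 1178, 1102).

38

722 = 2 × 19^2
1178 = 2 × 19 × 31
1102 = 2 × 19 × 29
gcd(722, 1178, 1102) = 2 × 19 = 38.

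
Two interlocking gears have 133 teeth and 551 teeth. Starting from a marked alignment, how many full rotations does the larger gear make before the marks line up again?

The first common completion time is the LCM of the periods.
133 = 7 × 19
551 = 19 × 29
LCM(133, 551) = 7 × 19 × 29 = 3857.
Rotations for period 551: 3857 / 551 = 7.

7 rotations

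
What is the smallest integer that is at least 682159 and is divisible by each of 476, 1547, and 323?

705432

The integer must be a common multiple of 476, 1547, and 323, so a multiple of their LCM.
476 = 2^2 × 7 × 17
1547 = 7 × 13 × 17
323 = 17 × 19
LCM(476, 1547, 323) = 2^2 × 7 × 13 × 17 × 19 = 117572.
Smallest multiple of 117572 that is ≥ 682159: ⌈682159/117572⌉ × 117572 = 6 × 117572 = 705432.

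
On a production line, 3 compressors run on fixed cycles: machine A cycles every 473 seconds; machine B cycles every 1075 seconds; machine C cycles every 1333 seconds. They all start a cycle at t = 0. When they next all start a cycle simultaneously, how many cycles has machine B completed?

341 cycles

The first common completion time is the LCM of the periods.
473 = 11 × 43
1075 = 5^2 × 43
1333 = 31 × 43
LCM(473, 1075, 1333) = 5^2 × 11 × 31 × 43 = 366575.
Cycles for period 1075: 366575 / 1075 = 341.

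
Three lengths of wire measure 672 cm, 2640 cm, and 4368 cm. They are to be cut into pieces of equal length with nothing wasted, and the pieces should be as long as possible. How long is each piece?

The greatest length dividing all of 672, 2640, and 4368 is their gcd.
672 = 2^5 × 3 × 7
2640 = 2^4 × 3 × 5 × 11
4368 = 2^4 × 3 × 7 × 13
gcd(672, 2640, 4368) = 2^4 × 3 = 48.

48 cm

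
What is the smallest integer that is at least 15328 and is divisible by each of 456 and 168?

15960

The integer must be a common multiple of 456 and 168, so a multiple of their LCM.
456 = 2^3 × 3 × 19
168 = 2^3 × 3 × 7
LCM(456, 168) = 2^3 × 3 × 7 × 19 = 3192.
Smallest multiple of 3192 that is ≥ 15328: ⌈15328/3192⌉ × 3192 = 5 × 3192 = 15960.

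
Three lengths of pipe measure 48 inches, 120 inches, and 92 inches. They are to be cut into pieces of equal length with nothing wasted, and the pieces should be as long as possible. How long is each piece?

The greatest length dividing all of 48, 120, and 92 is their gcd.
48 = 2^4 × 3
120 = 2^3 × 3 × 5
92 = 2^2 × 23
gcd(48, 120, 92) = 2^2 = 4.

4 inches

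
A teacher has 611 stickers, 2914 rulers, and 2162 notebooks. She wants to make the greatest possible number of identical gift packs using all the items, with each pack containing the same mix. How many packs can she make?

47 packs

The pack count must divide each quantity, so the greatest is gcd(611, 2914, 2162).
611 = 13 × 47
2914 = 2 × 31 × 47
2162 = 2 × 23 × 47
gcd(611, 2914, 2162) = 47.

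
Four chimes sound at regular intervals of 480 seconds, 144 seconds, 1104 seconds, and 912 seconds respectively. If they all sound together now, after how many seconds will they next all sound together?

The first simultaneous occurrence is after LCM of the individual periods.
480 = 2^5 × 3 × 5
144 = 2^4 × 3^2
1104 = 2^4 × 3 × 23
912 = 2^4 × 3 × 19
LCM(480, 144, 1104, 912) = 2^5 × 3^2 × 5 × 19 × 23 = 629280.

629280 seconds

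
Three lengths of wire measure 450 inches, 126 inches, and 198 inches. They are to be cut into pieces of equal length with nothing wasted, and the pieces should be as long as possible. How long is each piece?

The greatest length dividing all of 450, 126, and 198 is their gcd.
450 = 2 × 3^2 × 5^2
126 = 2 × 3^2 × 7
198 = 2 × 3^2 × 11
gcd(450, 126, 198) = 2 × 3^2 = 18.

18 inches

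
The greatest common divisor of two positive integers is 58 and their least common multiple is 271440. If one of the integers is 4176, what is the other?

3770

For two integers, gcd × lcm = product, so the other is (58 × 271440) / 4176 = 15743520 / 4176 = 3770.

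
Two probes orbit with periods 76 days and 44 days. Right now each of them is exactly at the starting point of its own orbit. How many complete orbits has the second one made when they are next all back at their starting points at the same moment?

19 orbits

All finish a whole number of cycles simultaneously at t = LCM of the periods.
76 = 2^2 × 19
44 = 2^2 × 11
LCM(76, 44) = 2^2 × 11 × 19 = 836.
Orbits for period 44: 836 / 44 = 19.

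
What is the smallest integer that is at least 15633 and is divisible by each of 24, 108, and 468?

16848

The integer must be a common multiple of 24, 108, and 468, so a multiple of their LCM.
24 = 2^3 × 3
108 = 2^2 × 3^3
468 = 2^2 × 3^2 × 13
LCM(24, 108, 468) = 2^3 × 3^3 × 13 = 2808.
Smallest multiple of 2808 that is ≥ 15633: ⌈15633/2808⌉ × 2808 = 6 × 2808 = 16848.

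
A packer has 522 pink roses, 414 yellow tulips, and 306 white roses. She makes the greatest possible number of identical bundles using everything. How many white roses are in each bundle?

17

Number of bundles = gcd(522, 414, 306).
522 = 2 × 3^2 × 29
414 = 2 × 3^2 × 23
306 = 2 × 3^2 × 17
gcd(522, 414, 306) = 2 × 3^2 = 18.
white roses per bundle = 306 / 18 = 17.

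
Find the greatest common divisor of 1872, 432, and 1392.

48

1872 = 2^4 × 3^2 × 13
432 = 2^4 × 3^3
1392 = 2^4 × 3 × 29
gcd(1872, 432, 1392) = 2^4 × 3 = 48.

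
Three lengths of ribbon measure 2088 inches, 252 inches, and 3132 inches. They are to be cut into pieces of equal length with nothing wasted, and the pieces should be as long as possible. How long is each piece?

36 inches

Each piece length must divide every original length, so the longest possible is gcd(2088, 252, 3132).
2088 = 2^3 × 3^2 × 29
252 = 2^2 × 3^2 × 7
3132 = 2^2 × 3^3 × 29
gcd(2088, 252, 3132) = 2^2 × 3^2 = 36.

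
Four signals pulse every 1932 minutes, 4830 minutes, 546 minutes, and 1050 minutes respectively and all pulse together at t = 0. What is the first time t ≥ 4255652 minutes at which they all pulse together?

4395300 minutes

Joint pulses occur at multiples of LCM(1932, 4830, 546, 1050).
1932 = 2^2 × 3 × 7 × 23
4830 = 2 × 3 × 5 × 7 × 23
546 = 2 × 3 × 7 × 13
1050 = 2 × 3 × 5^2 × 7
LCM(1932, 4830, 546, 1050) = 2^2 × 3 × 5^2 × 7 × 13 × 23 = 627900.
Smallest multiple of 627900 that is ≥ 4255652: ⌈4255652/627900⌉ × 627900 = 7 × 627900 = 4395300.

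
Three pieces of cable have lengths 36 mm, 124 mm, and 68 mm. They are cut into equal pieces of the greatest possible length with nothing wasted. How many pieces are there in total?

57

Piece length = gcd(36, 124, 68).
36 = 2^2 × 3^2
124 = 2^2 × 31
68 = 2^2 × 17
gcd(36, 124, 68) = 2^2 = 4.
Total pieces = 36/4 + 124/4 + 68/4 = 9 + 31 + 17 = 57.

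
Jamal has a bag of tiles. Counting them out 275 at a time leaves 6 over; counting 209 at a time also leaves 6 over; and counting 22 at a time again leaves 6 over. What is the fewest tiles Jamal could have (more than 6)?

10456

N − 6 must be a common multiple of 275, 209, and 22.
275 = 5^2 × 11
209 = 11 × 19
22 = 2 × 11
LCM(275, 209, 22) = 2 × 5^2 × 11 × 19 = 10450.
Smallest N > 6 is LCM + 6 = 10450 + 6 = 10456.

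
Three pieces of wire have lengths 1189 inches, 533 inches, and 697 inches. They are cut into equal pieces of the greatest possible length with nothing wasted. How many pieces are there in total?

Piece length = gcd(1189, 533, 697).
1189 = 29 × 41
533 = 13 × 41
697 = 17 × 41
gcd(1189, 533, 697) = 41.
Total pieces = 1189/41 + 533/41 + 697/41 = 29 + 13 + 17 = 59.

59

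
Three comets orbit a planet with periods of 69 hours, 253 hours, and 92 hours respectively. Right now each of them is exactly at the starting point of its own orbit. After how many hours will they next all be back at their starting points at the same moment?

They coincide at every common multiple of the periods; the first is the LCM.
69 = 3 × 23
253 = 11 × 23
92 = 2^2 × 23
LCM(69, 253, 92) = 2^2 × 3 × 11 × 23 = 3036.

3036 hours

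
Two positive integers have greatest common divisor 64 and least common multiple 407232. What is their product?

For any two positive integers, gcd × lcm = product = 64 × 407232 = 26062848.

26062848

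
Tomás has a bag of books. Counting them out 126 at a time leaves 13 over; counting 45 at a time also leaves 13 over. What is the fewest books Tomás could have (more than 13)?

643

N − 13 must be a common multiple of 126 and 45.
126 = 2 × 3^2 × 7
45 = 3^2 × 5
LCM(126, 45) = 2 × 3^2 × 5 × 7 = 630.
Smallest N > 13 is LCM + 13 = 630 + 13 = 643.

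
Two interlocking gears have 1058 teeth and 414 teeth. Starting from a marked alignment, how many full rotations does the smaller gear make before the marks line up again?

They are all back at their starting positions together after one LCM of the periods.
1058 = 2 × 23^2
414 = 2 × 3^2 × 23
LCM(1058, 414) = 2 × 3^2 × 23^2 = 9522.
Rotations for period 414: 9522 / 414 = 23.

23 rotations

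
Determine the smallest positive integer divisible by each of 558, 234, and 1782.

718146

558 = 2 × 3^2 × 31
234 = 2 × 3^2 × 13
1782 = 2 × 3^4 × 11
LCM(558, 234, 1782) = 2 × 3^4 × 11 × 13 × 31 = 718146.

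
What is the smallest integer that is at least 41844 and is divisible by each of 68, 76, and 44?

42636

The integer must be a common multiple of 68, 76, and 44, so a multiple of their LCM.
68 = 2^2 × 17
76 = 2^2 × 19
44 = 2^2 × 11
LCM(68, 76, 44) = 2^2 × 11 × 17 × 19 = 14212.
Smallest multiple of 14212 that is ≥ 41844: ⌈41844/14212⌉ × 14212 = 3 × 14212 = 42636.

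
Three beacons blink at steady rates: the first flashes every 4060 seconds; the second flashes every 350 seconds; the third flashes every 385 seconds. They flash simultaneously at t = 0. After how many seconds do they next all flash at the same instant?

We need the least common multiple of the intervals.
4060 = 2^2 × 5 × 7 × 29
350 = 2 × 5^2 × 7
385 = 5 × 7 × 11
LCM(4060, 350, 385) = 2^2 × 5^2 × 7 × 11 × 29 = 223300.

223300 seconds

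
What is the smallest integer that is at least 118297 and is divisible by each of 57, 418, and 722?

The integer must be a common multiple of 57, 418, and 722, so a multiple of their LCM.
57 = 3 × 19
418 = 2 × 11 × 19
722 = 2 × 19^2
LCM(57, 418, 722) = 2 × 3 × 11 × 19^2 = 23826.
Smallest multiple of 23826 that is ≥ 118297: ⌈118297/23826⌉ × 23826 = 5 × 23826 = 119130.

119130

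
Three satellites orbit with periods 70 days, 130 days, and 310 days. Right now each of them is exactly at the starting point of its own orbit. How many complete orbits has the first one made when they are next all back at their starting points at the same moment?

403 orbits

All finish a whole number of cycles simultaneously at t = LCM of the periods.
70 = 2 × 5 × 7
130 = 2 × 5 × 13
310 = 2 × 5 × 31
LCM(70, 130, 310) = 2 × 5 × 7 × 13 × 31 = 28210.
Orbits for period 70: 28210 / 70 = 403.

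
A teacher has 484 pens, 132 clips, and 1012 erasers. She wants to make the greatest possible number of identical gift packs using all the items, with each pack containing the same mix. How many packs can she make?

44 packs

The pack count must divide each quantity, so the greatest is gcd(484, 132, 1012).
484 = 2^2 × 11^2
132 = 2^2 × 3 × 11
1012 = 2^2 × 11 × 23
gcd(484, 132, 1012) = 2^2 × 11 = 44.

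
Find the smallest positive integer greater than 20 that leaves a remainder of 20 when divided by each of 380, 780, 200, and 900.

444620

N − 20 must be a common multiple of 380, 780, 200, and 900.
380 = 2^2 × 5 × 19
780 = 2^2 × 3 × 5 × 13
200 = 2^3 × 5^2
900 = 2^2 × 3^2 × 5^2
LCM(380, 780, 200, 900) = 2^3 × 3^2 × 5^2 × 13 × 19 = 444600.
Smallest N > 20 is LCM + 20 = 444600 + 20 = 444620.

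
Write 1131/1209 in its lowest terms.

29/31

1131 = 3 × 13 × 29
1209 = 3 × 13 × 31
gcd(1131, 1209) = 3 × 13 = 39.
Divide numerator and denominator by 39: 1131/1209 = 29/31.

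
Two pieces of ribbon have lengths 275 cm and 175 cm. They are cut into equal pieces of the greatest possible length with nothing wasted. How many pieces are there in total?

18

Piece length = gcd(275, 175).
275 = 5^2 × 11
175 = 5^2 × 7
gcd(275, 175) = 5^2 = 25.
Total pieces = 275/25 + 175/25 = 11 + 7 = 18.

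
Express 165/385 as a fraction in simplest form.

165 = 3 × 5 × 11
385 = 5 × 7 × 11
gcd(165, 385) = 5 × 11 = 55.
Divide numerator and denominator by 55: 165/385 = 3/7.

3/7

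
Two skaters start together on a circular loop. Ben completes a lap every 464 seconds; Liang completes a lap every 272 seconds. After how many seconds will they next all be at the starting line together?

7888 seconds

They coincide at every common multiple of the periods; the first is the LCM.
464 = 2^4 × 29
272 = 2^4 × 17
LCM(464, 272) = 2^4 × 17 × 29 = 7888.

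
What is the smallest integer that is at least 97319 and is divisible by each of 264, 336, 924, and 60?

110880

The integer must be a common multiple of 264, 336, 924, and 60, so a multiple of their LCM.
264 = 2^3 × 3 × 11
336 = 2^4 × 3 × 7
924 = 2^2 × 3 × 7 × 11
60 = 2^2 × 3 × 5
LCM(264, 336, 924, 60) = 2^4 × 3 × 5 × 7 × 11 = 18480.
Smallest multiple of 18480 that is ≥ 97319: ⌈97319/18480⌉ × 18480 = 6 × 18480 = 110880.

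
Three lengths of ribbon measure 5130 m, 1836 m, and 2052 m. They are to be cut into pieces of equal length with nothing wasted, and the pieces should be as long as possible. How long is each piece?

The greatest length dividing all of 5130, 1836, and 2052 is their gcd.
5130 = 2 × 3^3 × 5 × 19
1836 = 2^2 × 3^3 × 17
2052 = 2^2 × 3^3 × 19
gcd(5130, 1836, 2052) = 2 × 3^3 = 54.

54 m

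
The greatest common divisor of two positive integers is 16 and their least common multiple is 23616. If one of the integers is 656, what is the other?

For two integers, gcd × lcm = product, so the other is (16 × 23616) / 656 = 377856 / 656 = 576.

576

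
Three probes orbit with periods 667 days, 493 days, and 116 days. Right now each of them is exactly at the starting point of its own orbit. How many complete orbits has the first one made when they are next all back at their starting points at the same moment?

68 orbits

They are all back at their starting positions together after one LCM of the periods.
667 = 23 × 29
493 = 17 × 29
116 = 2^2 × 29
LCM(667, 493, 116) = 2^2 × 17 × 23 × 29 = 45356.
Orbits for period 667: 45356 / 667 = 68.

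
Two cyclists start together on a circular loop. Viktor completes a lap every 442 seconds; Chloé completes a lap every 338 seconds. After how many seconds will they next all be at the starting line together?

We need the least common multiple of the intervals.
442 = 2 × 13 × 17
338 = 2 × 13^2
LCM(442, 338) = 2 × 13^2 × 17 = 5746.

5746 seconds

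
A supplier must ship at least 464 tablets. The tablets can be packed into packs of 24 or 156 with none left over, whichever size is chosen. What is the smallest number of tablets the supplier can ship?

The number of tablets must be a common multiple of 24 and 156, so a multiple of their LCM.
24 = 2^3 × 3
156 = 2^2 × 3 × 13
LCM(24, 156) = 2^3 × 3 × 13 = 312.
Smallest multiple of 312 that is ≥ 464: ⌈464/312⌉ × 312 = 2 × 312 = 624.

624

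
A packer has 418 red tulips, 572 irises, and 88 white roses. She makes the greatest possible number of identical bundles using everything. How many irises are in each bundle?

26

Number of bundles = gcd(418, 572, 88).
418 = 2 × 11 × 19
572 = 2^2 × 11 × 13
88 = 2^3 × 11
gcd(418, 572, 88) = 2 × 11 = 22.
irises per bundle = 572 / 22 = 26.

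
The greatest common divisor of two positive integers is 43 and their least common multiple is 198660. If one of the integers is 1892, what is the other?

4515

For two integers, gcd × lcm = product, so the other is (43 × 198660) / 1892 = 8542380 / 1892 = 4515.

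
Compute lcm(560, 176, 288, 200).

560 = 2^4 × 5 × 7
176 = 2^4 × 11
288 = 2^5 × 3^2
200 = 2^3 × 5^2
LCM(560, 176, 288, 200) = 2^5 × 3^2 × 5^2 × 7 × 11 = 554400.

554400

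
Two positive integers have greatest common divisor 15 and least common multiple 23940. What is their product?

359100

For any two positive integers, gcd × lcm = product = 15 × 23940 = 359100.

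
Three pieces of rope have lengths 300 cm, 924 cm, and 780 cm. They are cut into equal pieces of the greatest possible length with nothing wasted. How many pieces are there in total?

Piece length = gcd(300, 924, 780).
300 = 2^2 × 3 × 5^2
924 = 2^2 × 3 × 7 × 11
780 = 2^2 × 3 × 5 × 13
gcd(300, 924, 780) = 2^2 × 3 = 12.
Total pieces = 300/12 + 924/12 + 780/12 = 25 + 77 + 65 = 167.

167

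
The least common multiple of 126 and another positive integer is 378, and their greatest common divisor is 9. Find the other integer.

gcd × lcm = product of the two integers, so the other integer is (9 × 378) / 126 = 27.

27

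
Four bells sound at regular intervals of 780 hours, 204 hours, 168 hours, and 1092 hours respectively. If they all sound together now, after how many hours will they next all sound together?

The first simultaneous occurrence is after LCM of the individual periods.
780 = 2^2 × 3 × 5 × 13
204 = 2^2 × 3 × 17
168 = 2^3 × 3 × 7
1092 = 2^2 × 3 × 7 × 13
LCM(780, 204, 168, 1092) = 2^3 × 3 × 5 × 7 × 13 × 17 = 185640.

185640 hours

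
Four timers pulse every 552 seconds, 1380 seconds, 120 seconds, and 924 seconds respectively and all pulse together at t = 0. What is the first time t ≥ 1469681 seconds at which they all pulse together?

1487640 seconds

Joint pulses occur at multiples of LCM(552, 1380, 120, 924).
552 = 2^3 × 3 × 23
1380 = 2^2 × 3 × 5 × 23
120 = 2^3 × 3 × 5
924 = 2^2 × 3 × 7 × 11
LCM(552, 1380, 120, 924) = 2^3 × 3 × 5 × 7 × 11 × 23 = 212520.
Smallest multiple of 212520 that is ≥ 1469681: ⌈1469681/212520⌉ × 212520 = 7 × 212520 = 1487640.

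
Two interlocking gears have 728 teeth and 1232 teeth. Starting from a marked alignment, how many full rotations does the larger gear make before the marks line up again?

All finish a whole number of cycles simultaneously at t = LCM of the periods.
728 = 2^3 × 7 × 13
1232 = 2^4 × 7 × 11
LCM(728, 1232) = 2^4 × 7 × 11 × 13 = 16016.
Rotations for period 1232: 16016 / 1232 = 13.

13 rotations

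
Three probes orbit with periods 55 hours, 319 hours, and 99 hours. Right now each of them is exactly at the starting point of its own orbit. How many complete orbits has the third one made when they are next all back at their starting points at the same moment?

145 orbits

The first common completion time is the LCM of the periods.
55 = 5 × 11
319 = 11 × 29
99 = 3^2 × 11
LCM(55, 319, 99) = 3^2 × 5 × 11 × 29 = 14355.
Orbits for period 99: 14355 / 99 = 145.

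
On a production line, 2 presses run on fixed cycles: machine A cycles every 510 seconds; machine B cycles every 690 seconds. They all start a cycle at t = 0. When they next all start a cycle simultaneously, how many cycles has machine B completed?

17 cycles

They are all back at their starting positions together after one LCM of the periods.
510 = 2 × 3 × 5 × 17
690 = 2 × 3 × 5 × 23
LCM(510, 690) = 2 × 3 × 5 × 17 × 23 = 11730.
Cycles for period 690: 11730 / 690 = 17.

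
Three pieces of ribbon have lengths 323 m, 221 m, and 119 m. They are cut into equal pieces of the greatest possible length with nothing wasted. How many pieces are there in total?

39

Piece length = gcd(323, 221, 119).
323 = 17 × 19
221 = 13 × 17
119 = 7 × 17
gcd(323, 221, 119) = 17.
Total pieces = 323/17 + 221/17 + 119/17 = 19 + 13 + 7 = 39.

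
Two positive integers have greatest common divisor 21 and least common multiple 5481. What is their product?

115101

For any two positive integers, gcd × lcm = product = 21 × 5481 = 115101.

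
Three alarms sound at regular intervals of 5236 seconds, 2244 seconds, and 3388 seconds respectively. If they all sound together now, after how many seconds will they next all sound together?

They coincide at every common multiple of the periods; the first is the LCM.
5236 = 2^2 × 7 × 11 × 17
2244 = 2^2 × 3 × 11 × 17
3388 = 2^2 × 7 × 11^2
LCM(5236, 2244, 3388) = 2^2 × 3 × 7 × 11^2 × 17 = 172788.

172788 seconds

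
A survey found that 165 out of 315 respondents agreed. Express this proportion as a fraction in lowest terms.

11/21

165 = 3 × 5 × 11
315 = 3^2 × 5 × 7
gcd(165, 315) = 3 × 5 = 15.
Divide numerator and denominator by 15: 165/315 = 11/21.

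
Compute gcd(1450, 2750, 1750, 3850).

1450 = 2 × 5^2 × 29
2750 = 2 × 5^3 × 11
1750 = 2 × 5^3 × 7
3850 = 2 × 5^2 × 7 × 11
gcd(1450, 2750, 1750, 3850) = 2 × 5^2 = 50.

50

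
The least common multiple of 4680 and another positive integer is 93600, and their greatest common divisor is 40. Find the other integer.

800

gcd × lcm = product of the two integers, so the other integer is (40 × 93600) / 4680 = 800.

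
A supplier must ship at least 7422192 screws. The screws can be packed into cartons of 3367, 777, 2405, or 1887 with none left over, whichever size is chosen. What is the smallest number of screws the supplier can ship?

7727265

The number of screws must be a common multiple of 3367, 777, 2405, and 1887, so a multiple of their LCM.
3367 = 7 × 13 × 37
777 = 3 × 7 × 37
2405 = 5 × 13 × 37
1887 = 3 × 17 × 37
LCM(3367, 777, 2405, 1887) = 3 × 5 × 7 × 13 × 17 × 37 = 858585.
Smallest multiple of 858585 that is ≥ 7422192: ⌈7422192/858585⌉ × 858585 = 9 × 858585 = 7727265.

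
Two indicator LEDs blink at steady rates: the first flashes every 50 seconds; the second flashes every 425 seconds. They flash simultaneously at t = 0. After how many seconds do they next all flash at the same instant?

The first simultaneous occurrence is after LCM of the individual periods.
50 = 2 × 5^2
425 = 5^2 × 17
LCM(50, 425) = 2 × 5^2 × 17 = 850.

850 seconds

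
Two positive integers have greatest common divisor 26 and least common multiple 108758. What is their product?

2827708

For any two positive integers, gcd × lcm = product = 26 × 108758 = 2827708.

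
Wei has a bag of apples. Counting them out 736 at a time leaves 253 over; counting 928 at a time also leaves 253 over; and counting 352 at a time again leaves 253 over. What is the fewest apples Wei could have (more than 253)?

235037

N − 253 must be a common multiple of 736, 928, and 352.
736 = 2^5 × 23
928 = 2^5 × 29
352 = 2^5 × 11
LCM(736, 928, 352) = 2^5 × 11 × 23 × 29 = 234784.
Smallest N > 253 is LCM + 253 = 234784 + 253 = 235037.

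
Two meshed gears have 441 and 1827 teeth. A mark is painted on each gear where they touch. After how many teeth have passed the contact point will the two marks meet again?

12789 teeth

We need the least common multiple of the intervals.
441 = 3^2 × 7^2
1827 = 3^2 × 7 × 29
LCM(441, 1827) = 3^2 × 7^2 × 29 = 12789.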